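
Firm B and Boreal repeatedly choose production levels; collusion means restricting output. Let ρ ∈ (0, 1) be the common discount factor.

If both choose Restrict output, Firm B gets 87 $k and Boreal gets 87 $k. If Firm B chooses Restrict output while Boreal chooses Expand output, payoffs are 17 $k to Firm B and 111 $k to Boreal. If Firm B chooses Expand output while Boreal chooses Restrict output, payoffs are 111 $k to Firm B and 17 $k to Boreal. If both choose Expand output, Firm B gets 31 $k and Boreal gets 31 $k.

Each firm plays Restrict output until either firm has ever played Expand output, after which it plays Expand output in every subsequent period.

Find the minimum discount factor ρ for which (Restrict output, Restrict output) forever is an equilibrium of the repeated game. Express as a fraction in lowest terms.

Cooperation forever yields 87 each period: 87/(1−ρ).
Deviating yields 111 once, then 31 forever: 111 + 31ρ/(1−ρ).
No profitable deviation requires 87/(1−ρ) ≥ 111 + 31ρ/(1−ρ).
Multiplying by (1−ρ): 87 ≥ 111(1−ρ) + 31ρ = 111 − 80ρ.
So 80ρ ≥ 24, i.e. ρ ≥ 24/80 = 3/10.

3/10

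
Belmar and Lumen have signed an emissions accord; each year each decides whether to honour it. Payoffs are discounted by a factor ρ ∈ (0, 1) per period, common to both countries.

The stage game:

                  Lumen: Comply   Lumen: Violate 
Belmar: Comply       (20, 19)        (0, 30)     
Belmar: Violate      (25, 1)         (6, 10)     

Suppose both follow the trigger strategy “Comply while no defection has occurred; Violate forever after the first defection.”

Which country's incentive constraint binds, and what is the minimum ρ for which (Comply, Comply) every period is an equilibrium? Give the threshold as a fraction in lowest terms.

Lumen; ρ ≥ 11/20

For Belmar: deviation gain 25−20 = 5, per-period punishment loss 20−6 = 14. IC gives ρ ≥ 5/19.
For Lumen: gain 11, loss 9 per period, so ρ ≥ 11/20.
The tighter constraint is Lumen's, so cooperation needs ρ ≥ 11/20.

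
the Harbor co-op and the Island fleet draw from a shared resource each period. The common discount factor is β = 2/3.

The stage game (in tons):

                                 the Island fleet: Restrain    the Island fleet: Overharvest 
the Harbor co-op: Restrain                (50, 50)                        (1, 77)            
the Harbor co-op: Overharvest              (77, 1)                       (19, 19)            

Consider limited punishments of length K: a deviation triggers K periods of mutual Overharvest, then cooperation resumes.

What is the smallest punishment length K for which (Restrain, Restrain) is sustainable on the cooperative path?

IC: β(1−β^K)/(1−β) ≥ (77−50)/(50−19) = 27/31.
With β = 2/3: need 1 − β^K ≥ 27/31·(1−2/3)/(2/3), i.e. β^K ≤ 0.5645.
Since (2/3)^1 = 0.6667 and (2/3)^2 = 0.4444, the smallest such K is 2.

2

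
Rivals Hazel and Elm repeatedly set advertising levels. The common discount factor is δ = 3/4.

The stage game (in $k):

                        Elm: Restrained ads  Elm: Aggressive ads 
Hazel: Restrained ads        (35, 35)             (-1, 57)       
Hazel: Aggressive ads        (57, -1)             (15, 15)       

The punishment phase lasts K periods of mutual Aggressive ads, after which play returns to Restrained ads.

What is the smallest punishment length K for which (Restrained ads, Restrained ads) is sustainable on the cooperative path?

No profitable deviation requires (35−15)(δ+…+δ^K) ≥ 57−35, i.e. δ+…+δ^K ≥ 11/10 ≈ 1.1000.
With δ = 3/4, the partial sums are K=1: 0.7500, K=2: 1.3125.
K = 2 is the first length at which the sum reaches 1.1000.

2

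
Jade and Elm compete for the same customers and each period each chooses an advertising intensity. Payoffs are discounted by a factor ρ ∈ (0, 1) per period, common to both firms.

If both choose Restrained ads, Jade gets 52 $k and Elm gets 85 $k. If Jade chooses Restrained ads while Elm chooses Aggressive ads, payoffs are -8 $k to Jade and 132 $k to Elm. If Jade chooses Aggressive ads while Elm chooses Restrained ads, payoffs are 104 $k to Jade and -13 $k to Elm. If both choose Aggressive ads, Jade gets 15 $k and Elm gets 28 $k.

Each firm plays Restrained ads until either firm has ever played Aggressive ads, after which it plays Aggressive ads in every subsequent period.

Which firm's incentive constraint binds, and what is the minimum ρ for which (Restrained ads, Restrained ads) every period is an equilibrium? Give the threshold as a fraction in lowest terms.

Jade; ρ ≥ 52/89

For Jade: deviation gain 104−52 = 52, per-period punishment loss 52−15 = 37. IC gives ρ ≥ 52/89.
For Elm: gain 47, loss 57 per period, so ρ ≥ 47/104.
The tighter constraint is Jade's, so cooperation needs ρ ≥ 52/89.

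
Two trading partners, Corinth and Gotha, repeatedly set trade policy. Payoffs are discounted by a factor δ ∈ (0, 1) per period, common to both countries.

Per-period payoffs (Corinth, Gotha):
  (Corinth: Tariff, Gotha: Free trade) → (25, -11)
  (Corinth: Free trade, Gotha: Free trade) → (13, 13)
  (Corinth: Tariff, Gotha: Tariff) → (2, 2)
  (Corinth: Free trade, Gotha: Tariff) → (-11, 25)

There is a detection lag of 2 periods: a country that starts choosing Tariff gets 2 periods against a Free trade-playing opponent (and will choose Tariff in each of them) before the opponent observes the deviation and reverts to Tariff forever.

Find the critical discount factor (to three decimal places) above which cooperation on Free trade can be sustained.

0.722

A deviator earns 25 for 2 periods, then 2 forever; cooperating earns 13 forever. Multiplying the IC by (1−δ):
13 ≥ 25(1−δ^2) + 2δ^2, so 23·δ^2 ≥ 12 and δ^2 ≥ 12/23.
δ ≥ (12/23)^(1/2) ≈ 0.722.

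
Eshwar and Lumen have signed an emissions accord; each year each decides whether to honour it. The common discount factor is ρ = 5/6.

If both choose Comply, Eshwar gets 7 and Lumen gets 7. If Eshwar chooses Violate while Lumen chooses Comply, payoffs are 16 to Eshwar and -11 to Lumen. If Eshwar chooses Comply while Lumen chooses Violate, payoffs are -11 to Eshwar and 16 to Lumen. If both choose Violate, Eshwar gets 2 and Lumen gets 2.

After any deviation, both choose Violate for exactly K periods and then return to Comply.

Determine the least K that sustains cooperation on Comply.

No profitable deviation requires (7−2)(ρ+…+ρ^K) ≥ 16−7, i.e. ρ+…+ρ^K ≥ 9/5 ≈ 1.8000.
With ρ = 5/6, the partial sums are K=1: 0.8333, K=2: 1.5278, K=3: 2.1065.
K = 3 is the first length at which the sum reaches 1.8000.

3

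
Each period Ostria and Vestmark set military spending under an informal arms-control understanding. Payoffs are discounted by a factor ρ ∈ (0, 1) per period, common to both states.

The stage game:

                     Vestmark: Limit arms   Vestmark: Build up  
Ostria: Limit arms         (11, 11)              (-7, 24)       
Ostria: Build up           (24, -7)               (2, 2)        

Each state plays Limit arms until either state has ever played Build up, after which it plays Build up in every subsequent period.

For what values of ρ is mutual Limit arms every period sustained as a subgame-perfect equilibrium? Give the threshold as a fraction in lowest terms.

13/22

11/(1−ρ) ≥ 24 + 2ρ/(1−ρ)
11 ≥ 24 − 22ρ
ρ ≥ 13/22.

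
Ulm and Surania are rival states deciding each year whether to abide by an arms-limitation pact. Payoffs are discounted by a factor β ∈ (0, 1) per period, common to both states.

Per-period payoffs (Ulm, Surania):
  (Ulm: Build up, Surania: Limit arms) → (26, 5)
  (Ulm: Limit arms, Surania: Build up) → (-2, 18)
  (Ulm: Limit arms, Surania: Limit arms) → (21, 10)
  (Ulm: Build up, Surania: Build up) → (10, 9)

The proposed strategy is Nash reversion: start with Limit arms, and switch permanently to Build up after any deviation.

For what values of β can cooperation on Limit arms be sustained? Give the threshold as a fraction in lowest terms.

Ulm: cooperation gives 21 each period; deviation gives 26 once then 10 forever.
  21/(1−β) ≥ 26 + 10β/(1−β) ⇒ β ≥ 5/16.
Surania: cooperation gives 10 each period; deviation gives 18 once then 9 forever.
  β ≥ 8/9.
Both must hold, so the binding constraint is Surania's: β ≥ 8/9.

8/9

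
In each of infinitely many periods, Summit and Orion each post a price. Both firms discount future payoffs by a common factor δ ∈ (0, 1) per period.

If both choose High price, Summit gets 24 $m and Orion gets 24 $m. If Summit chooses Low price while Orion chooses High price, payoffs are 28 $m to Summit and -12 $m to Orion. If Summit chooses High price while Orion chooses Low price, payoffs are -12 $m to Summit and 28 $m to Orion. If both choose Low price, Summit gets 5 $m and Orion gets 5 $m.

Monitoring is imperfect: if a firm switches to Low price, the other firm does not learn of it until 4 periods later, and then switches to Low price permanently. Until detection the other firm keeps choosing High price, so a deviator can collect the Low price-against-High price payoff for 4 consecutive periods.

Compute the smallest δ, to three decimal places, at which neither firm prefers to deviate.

Deviating for the 4 undetected periods gains 28−24 = 4 per period over cooperation, then loses 24−5 = 19 per period forever once punishment starts.
Gain: 4(1 + δ + … + δ^3); loss: 19·δ^4/(1−δ).
No profitable deviation ⇔ 4(1−δ^4) ≤ 19·δ^4, i.e. δ^4 ≥ 4/(4+19) = 4/23.
Hence δ ≥ (4/23)^(1/4) ≈ 0.646.

0.646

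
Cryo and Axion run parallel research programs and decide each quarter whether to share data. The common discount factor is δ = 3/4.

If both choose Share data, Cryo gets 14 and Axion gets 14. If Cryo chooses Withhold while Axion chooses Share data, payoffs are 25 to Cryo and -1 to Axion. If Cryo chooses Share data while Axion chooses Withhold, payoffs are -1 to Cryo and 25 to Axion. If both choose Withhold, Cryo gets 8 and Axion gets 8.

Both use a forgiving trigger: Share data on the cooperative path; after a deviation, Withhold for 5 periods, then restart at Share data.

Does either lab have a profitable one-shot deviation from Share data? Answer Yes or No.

No

IC: δ+…+δ^5 ≥ (25−14)/(14−8) = 11/6.
At δ = 3/4: partial sum = 2.2881 ≥ 1.8333. Cooperation sustainable.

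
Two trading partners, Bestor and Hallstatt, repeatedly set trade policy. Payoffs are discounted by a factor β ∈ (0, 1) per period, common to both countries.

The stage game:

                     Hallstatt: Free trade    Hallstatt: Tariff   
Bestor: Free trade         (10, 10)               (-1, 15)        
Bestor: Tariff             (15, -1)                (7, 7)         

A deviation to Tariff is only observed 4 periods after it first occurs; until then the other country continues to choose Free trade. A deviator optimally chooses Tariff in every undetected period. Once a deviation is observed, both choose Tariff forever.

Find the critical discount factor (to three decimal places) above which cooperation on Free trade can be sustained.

The best deviation is to choose Tariff for all 4 undetected periods, earning 15 each, then 7 forever once detected.
Deviation value: 15(1−β^4)/(1−β) + 7β^4/(1−β); cooperation value: 10/(1−β).
IC: 10 ≥ 15(1−β^4) + 7β^4 = 15 − 8β^4.
So β^4 ≥ 5/8, giving β ≥ (5/8)^(1/4) ≈ 0.889.

0.889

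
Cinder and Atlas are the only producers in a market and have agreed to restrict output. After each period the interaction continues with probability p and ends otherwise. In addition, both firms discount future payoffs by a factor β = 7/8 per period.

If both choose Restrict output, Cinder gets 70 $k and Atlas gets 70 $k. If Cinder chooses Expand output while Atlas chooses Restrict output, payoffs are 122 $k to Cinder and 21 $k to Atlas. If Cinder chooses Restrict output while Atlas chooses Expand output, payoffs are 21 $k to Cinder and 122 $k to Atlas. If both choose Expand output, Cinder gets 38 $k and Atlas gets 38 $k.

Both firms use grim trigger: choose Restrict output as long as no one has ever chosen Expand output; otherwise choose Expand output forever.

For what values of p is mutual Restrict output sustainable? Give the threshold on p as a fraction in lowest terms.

104/147

Expected continuation weight on next period's payoff is β·p = 7/8·p, which plays the role of the discount factor.
Cooperation requires 7/8·p ≥ (122−70)/(122−38) = 13/21, hence p ≥ 104/147.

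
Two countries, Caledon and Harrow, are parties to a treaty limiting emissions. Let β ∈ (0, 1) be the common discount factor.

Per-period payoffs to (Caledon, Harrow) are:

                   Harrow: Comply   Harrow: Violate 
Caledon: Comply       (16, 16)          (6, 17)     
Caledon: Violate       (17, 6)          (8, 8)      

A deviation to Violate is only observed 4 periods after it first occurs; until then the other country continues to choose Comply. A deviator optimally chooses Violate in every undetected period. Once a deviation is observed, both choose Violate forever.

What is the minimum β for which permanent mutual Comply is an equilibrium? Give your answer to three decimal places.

0.577

Deviating for the 4 undetected periods gains 17−16 = 1 per period over cooperation, then loses 16−8 = 8 per period forever once punishment starts.
Gain: 1(1 + β + … + β^3); loss: 8·β^4/(1−β).
No profitable deviation ⇔ 1(1−β^4) ≤ 8·β^4, i.e. β^4 ≥ 1/(1+8) = 1/9.
Hence β ≥ (1/9)^(1/4) ≈ 0.577.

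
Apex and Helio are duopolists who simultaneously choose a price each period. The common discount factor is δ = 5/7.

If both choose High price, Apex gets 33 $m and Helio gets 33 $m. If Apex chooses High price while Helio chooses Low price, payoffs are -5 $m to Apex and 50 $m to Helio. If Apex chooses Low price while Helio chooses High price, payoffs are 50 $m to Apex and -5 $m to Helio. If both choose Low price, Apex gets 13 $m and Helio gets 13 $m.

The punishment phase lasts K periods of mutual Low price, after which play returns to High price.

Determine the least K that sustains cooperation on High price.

IC: δ(1−δ^K)/(1−δ) ≥ (50−33)/(33−13) = 17/20.
With δ = 5/7: need 1 − δ^K ≥ 17/20·(1−5/7)/(5/7), i.e. δ^K ≤ 0.6600.
Since (5/7)^1 = 0.7143 and (5/7)^2 = 0.5102, the smallest such K is 2.

2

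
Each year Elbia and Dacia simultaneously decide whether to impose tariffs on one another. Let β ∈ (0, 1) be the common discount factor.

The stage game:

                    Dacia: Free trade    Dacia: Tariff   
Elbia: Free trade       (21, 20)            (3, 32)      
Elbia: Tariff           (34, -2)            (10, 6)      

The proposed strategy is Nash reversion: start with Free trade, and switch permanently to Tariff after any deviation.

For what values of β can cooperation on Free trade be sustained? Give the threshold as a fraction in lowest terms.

For Elbia: deviation gain 34−21 = 13, per-period punishment loss 21−10 = 11. IC gives β ≥ 13/24.
For Dacia: gain 12, loss 14 per period, so β ≥ 12/26 = 6/13.
The tighter constraint is Elbia's, so cooperation needs β ≥ 13/24.

13/24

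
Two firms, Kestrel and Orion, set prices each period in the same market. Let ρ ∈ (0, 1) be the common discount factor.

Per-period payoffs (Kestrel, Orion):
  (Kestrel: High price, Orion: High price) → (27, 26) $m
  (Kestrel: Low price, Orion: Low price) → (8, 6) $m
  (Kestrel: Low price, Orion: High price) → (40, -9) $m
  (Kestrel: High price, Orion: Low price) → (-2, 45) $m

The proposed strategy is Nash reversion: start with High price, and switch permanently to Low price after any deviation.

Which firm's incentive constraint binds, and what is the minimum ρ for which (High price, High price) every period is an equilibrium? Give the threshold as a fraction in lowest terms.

Kestrel's threshold: (40−27)/(40−8) = 13/32.
Orion's threshold: (45−26)/(45−6) = 19/39.
13/32 < 19/39, so Orion binds and ρ* = 19/39.

Orion; ρ ≥ 19/39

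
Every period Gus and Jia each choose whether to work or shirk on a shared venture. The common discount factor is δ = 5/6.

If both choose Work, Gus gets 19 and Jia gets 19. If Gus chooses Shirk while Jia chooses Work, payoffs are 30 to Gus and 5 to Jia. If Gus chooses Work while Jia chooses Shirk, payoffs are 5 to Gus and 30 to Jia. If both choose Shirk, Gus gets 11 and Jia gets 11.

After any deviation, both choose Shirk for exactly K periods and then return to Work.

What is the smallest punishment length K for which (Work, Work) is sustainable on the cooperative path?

Need Σ_{k=1}^{K} δ^k ≥ (30−19)/(19−11) = 1.3750 at δ = 5/6.
At K = 1 the sum is 0.8333 < 1.3750; at K = 2 it is 1.5278 ≥ 1.3750.
So the minimum punishment length is K = 2.

2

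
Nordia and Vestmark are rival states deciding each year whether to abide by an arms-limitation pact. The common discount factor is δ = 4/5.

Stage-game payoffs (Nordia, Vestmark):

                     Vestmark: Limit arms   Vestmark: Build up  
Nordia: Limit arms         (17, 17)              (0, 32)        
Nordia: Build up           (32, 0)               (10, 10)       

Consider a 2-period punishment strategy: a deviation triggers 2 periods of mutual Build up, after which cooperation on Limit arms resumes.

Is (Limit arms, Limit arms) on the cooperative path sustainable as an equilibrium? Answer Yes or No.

Comparing payoff streams over the 3 periods until play realigns: cooperate → 17(1+δ+…+δ^2); deviate → 32 + 10(δ+…+δ^2).
Cooperation is sustained iff (17−10)(δ+…+δ^2) ≥ 32−17.
δ+…+δ^2 = 4/5·(1−(4/5)^2)/(1−4/5) = 1.4400, and (32−17)/(17−10) = 2.1429.
1.4400 < 2.1429, so cooperation is not sustainable.

No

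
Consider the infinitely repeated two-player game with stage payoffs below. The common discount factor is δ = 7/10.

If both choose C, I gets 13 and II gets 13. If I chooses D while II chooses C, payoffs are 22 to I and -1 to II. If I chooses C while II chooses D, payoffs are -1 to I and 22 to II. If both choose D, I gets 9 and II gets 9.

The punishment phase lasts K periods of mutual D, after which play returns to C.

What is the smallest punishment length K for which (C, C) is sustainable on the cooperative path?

10

IC: δ(1−δ^K)/(1−δ) ≥ (22−13)/(13−9) = 9/4.
With δ = 7/10: need 1 − δ^K ≥ 9/4·(1−7/10)/(7/10), i.e. δ^K ≤ 0.0357.
Since (7/10)^9 = 0.0404 and (7/10)^10 = 0.0282, the smallest such K is 10.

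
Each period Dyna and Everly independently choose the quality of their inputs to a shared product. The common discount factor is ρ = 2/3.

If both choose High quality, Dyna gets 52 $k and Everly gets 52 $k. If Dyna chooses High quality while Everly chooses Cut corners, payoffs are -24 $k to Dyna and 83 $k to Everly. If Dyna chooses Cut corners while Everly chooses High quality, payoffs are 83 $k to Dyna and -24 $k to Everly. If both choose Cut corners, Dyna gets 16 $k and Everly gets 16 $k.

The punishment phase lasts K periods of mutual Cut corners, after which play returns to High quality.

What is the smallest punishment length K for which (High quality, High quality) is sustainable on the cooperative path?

2

No profitable deviation requires (52−16)(ρ+…+ρ^K) ≥ 83−52, i.e. ρ+…+ρ^K ≥ 31/36 ≈ 0.8611.
With ρ = 2/3, the partial sums are K=1: 0.6667, K=2: 1.1111.
K = 2 is the first length at which the sum reaches 0.8611.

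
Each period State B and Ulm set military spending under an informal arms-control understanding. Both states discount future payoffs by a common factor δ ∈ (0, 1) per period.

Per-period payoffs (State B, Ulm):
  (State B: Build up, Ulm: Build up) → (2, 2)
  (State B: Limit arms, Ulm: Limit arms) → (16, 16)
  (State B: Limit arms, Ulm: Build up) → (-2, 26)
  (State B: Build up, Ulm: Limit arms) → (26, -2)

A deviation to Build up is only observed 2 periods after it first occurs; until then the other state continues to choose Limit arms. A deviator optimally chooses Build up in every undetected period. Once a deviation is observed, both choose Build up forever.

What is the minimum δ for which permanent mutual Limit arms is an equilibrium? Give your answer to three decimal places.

The best deviation is to choose Build up for all 2 undetected periods, earning 26 each, then 2 forever once detected.
Deviation value: 26(1−δ^2)/(1−δ) + 2δ^2/(1−δ); cooperation value: 16/(1−δ).
IC: 16 ≥ 26(1−δ^2) + 2δ^2 = 26 − 24δ^2.
So δ^2 ≥ 10/24 = 5/12, giving δ ≥ (5/12)^(1/2) ≈ 0.645.

0.645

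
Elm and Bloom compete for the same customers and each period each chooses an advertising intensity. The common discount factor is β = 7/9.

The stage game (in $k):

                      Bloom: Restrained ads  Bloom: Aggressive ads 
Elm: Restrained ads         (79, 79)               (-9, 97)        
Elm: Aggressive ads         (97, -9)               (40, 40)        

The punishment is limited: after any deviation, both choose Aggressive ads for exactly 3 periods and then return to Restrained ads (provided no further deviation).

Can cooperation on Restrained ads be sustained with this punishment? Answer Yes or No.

A one-shot deviation gives 97 now, then 40 for 3 periods, then back to 79.
Gain from deviating: (97−79) today; loss: (79−40) in each of the next 3 periods.
No-deviation condition: (79−40)(β+…+β^3) ≥ 97−79, i.e. β+…+β^3 ≥ 6/13.
At β = 7/9: β+…+β^3 = 1.8532 ≥ 0.4615.
So cooperation is sustainable.

Yes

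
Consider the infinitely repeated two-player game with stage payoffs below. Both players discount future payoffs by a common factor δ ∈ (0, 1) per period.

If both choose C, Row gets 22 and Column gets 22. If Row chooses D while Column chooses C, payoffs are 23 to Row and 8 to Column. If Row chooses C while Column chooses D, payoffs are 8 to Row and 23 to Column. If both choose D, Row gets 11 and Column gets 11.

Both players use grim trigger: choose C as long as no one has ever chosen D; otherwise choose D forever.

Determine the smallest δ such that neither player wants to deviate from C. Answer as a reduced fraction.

1/12

One-period gain from deviating is 23 − 22 = 1. The loss is 22 − 11 = 11 in every subsequent period, with present value 11·δ/(1−δ).
Deviation is unprofitable when 11·δ/(1−δ) ≥ 1, i.e. δ/(1−δ) ≥ 1/11.
Equivalently δ ≥ 1/(1+11) = 1/12.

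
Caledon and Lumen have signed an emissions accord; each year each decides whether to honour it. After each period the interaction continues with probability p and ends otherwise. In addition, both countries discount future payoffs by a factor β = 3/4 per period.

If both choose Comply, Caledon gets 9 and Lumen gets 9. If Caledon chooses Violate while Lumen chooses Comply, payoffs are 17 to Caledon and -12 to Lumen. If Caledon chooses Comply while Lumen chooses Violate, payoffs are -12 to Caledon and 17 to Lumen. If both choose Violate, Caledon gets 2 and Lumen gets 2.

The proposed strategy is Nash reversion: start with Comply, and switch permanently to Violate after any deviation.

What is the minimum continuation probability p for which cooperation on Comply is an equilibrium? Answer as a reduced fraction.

32/45

Expected continuation weight on next period's payoff is β·p = 3/4·p, which plays the role of the discount factor.
Cooperation requires 3/4·p ≥ (17−9)/(17−2) = 8/15, hence p ≥ 32/45.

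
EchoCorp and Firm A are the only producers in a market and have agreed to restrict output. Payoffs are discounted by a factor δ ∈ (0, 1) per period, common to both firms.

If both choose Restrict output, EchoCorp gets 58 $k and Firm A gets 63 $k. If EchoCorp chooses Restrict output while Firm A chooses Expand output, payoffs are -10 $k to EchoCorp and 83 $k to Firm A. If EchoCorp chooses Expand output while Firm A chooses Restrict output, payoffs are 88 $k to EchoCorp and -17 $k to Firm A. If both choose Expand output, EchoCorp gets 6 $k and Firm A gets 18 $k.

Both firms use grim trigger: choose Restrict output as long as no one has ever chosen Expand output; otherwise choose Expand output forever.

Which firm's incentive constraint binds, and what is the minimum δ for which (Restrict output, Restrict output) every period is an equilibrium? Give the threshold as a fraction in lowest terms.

EchoCorp; δ ≥ 15/41

EchoCorp: cooperation gives 58 each period; deviation gives 88 once then 6 forever.
  58/(1−δ) ≥ 88 + 6δ/(1−δ) ⇒ δ ≥ 30/82 = 15/41.
Firm A: cooperation gives 63 each period; deviation gives 83 once then 18 forever.
  δ ≥ 20/65 = 4/13.
Both must hold, so the binding constraint is EchoCorp's: δ ≥ 15/41.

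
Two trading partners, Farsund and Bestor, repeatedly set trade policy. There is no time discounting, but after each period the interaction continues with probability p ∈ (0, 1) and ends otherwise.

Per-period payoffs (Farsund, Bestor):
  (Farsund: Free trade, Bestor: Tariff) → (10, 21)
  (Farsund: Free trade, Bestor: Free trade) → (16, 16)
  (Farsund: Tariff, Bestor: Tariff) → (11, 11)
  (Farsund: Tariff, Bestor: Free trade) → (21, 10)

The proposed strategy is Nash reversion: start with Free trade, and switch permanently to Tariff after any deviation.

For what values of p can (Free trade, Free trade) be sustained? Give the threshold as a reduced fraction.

Expected cooperation value is 16 + p·16 + p²·16 + … = 16/(1−p); deviation gives 21 + p·11/(1−p).
16 ≥ 21(1−p) + 11p ⇒ 10p ≥ 5 ⇒ p ≥ 5/10 = 1/2.

1/2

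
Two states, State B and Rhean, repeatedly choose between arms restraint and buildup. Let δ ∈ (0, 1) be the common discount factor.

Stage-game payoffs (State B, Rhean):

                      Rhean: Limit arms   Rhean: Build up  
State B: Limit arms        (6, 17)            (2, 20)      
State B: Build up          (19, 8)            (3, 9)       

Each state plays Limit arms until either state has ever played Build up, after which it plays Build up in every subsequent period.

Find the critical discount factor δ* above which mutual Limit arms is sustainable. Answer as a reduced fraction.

State B: cooperation gives 6 each period; deviation gives 19 once then 3 forever.
  6/(1−δ) ≥ 19 + 3δ/(1−δ) ⇒ δ ≥ 13/16.
Rhean: cooperation gives 17 each period; deviation gives 20 once then 9 forever.
  δ ≥ 3/11.
Both must hold, so the binding constraint is State B's: δ ≥ 13/16.

13/16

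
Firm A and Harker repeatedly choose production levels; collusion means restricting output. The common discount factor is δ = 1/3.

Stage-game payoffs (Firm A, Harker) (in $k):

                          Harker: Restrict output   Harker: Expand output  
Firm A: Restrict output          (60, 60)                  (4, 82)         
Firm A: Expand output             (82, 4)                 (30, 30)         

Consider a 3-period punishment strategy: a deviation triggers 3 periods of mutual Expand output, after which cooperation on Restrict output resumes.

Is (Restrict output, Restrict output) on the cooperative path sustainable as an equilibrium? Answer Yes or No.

Comparing payoff streams over the 4 periods until play realigns: cooperate → 60(1+δ+…+δ^3); deviate → 82 + 30(δ+…+δ^3).
Cooperation is sustained iff (60−30)(δ+…+δ^3) ≥ 82−60.
δ+…+δ^3 = 1/3·(1−(1/3)^3)/(1−1/3) = 0.4815, and (82−60)/(60−30) = 0.7333.
0.4815 < 0.7333, so cooperation is not sustainable.

No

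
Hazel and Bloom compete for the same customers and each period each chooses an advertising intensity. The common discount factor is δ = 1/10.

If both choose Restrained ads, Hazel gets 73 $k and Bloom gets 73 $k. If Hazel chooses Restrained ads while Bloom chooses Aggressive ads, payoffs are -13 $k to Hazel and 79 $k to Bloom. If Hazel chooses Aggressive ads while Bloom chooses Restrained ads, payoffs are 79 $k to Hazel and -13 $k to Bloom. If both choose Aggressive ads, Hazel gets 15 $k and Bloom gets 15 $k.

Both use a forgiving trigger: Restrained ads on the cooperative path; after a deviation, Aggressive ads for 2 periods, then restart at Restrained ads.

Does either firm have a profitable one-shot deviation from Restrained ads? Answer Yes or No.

No

IC: δ+…+δ^2 ≥ (79−73)/(73−15) = 3/29.
At δ = 1/10: partial sum = 0.1100 ≥ 0.1034. Cooperation sustainable.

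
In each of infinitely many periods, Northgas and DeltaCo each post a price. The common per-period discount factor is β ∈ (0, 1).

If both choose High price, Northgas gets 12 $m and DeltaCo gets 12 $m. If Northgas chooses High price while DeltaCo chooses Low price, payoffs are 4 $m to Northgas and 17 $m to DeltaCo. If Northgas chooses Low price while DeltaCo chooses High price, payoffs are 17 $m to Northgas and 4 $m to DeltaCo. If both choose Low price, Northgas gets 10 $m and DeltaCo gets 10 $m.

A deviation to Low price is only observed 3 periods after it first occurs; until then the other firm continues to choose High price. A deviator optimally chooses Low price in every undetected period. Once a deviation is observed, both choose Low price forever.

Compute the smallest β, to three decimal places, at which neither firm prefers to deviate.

Deviating for the 3 undetected periods gains 17−12 = 5 per period over cooperation, then loses 12−10 = 2 per period forever once punishment starts.
Gain: 5(1 + β + … + β^2); loss: 2·β^3/(1−β).
No profitable deviation ⇔ 5(1−β^3) ≤ 2·β^3, i.e. β^3 ≥ 5/(5+2) = 5/7.
Hence β ≥ (5/7)^(1/3) ≈ 0.894.

0.894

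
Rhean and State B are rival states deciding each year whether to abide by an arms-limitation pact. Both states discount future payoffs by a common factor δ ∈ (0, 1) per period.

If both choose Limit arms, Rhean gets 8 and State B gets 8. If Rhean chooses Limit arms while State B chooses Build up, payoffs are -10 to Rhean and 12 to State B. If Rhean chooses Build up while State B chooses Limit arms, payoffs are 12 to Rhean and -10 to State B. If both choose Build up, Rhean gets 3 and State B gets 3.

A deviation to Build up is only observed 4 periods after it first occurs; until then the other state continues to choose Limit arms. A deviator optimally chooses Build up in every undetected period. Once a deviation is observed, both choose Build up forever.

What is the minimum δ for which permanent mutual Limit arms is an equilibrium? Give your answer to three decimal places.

Deviating for the 4 undetected periods gains 12−8 = 4 per period over cooperation, then loses 8−3 = 5 per period forever once punishment starts.
Gain: 4(1 + δ + … + δ^3); loss: 5·δ^4/(1−δ).
No profitable deviation ⇔ 4(1−δ^4) ≤ 5·δ^4, i.e. δ^4 ≥ 4/(4+5) = 4/9.
Hence δ ≥ (4/9)^(1/4) ≈ 0.816.

0.816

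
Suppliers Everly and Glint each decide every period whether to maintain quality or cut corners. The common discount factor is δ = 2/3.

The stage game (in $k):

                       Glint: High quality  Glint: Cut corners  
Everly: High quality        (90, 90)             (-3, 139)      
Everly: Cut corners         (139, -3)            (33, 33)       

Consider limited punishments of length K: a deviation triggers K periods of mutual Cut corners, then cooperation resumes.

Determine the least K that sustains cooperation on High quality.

2

No profitable deviation requires (90−33)(δ+…+δ^K) ≥ 139−90, i.e. δ+…+δ^K ≥ 49/57 ≈ 0.8596.
With δ = 2/3, the partial sums are K=1: 0.6667, K=2: 1.1111.
K = 2 is the first length at which the sum reaches 0.8596.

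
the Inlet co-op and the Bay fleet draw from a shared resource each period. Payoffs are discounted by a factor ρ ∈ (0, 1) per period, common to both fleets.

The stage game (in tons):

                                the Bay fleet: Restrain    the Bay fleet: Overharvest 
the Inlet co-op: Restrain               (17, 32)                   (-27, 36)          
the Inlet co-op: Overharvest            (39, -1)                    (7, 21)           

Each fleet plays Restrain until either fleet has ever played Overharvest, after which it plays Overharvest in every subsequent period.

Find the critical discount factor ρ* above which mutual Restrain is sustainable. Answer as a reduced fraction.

11/16

the Inlet co-op's threshold: (39−17)/(39−7) = 11/16.
the Bay fleet's threshold: (36−32)/(36−21) = 4/15.
11/16 > 4/15, so the Inlet co-op binds and ρ* = 11/16.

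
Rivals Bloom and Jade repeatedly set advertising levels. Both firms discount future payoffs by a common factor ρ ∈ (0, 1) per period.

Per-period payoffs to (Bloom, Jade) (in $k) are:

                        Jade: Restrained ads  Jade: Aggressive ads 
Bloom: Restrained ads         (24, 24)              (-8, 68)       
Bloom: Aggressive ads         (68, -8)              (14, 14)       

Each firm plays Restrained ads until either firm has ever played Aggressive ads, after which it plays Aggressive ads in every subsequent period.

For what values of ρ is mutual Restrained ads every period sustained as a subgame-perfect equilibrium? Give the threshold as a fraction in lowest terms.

Under grim trigger the critical discount factor is (T−C)/(T−P) with T = 68, C = 24, P = 14.
ρ* = (68−24)/(68−14) = 44/54 = 22/27.

22/27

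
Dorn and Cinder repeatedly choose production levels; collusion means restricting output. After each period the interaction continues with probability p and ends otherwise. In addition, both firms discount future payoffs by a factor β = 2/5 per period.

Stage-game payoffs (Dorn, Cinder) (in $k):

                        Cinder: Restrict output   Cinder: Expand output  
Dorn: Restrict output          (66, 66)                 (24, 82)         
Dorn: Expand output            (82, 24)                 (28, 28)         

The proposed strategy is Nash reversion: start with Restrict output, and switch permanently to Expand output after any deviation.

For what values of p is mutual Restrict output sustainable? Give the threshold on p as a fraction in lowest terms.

Expected continuation weight on next period's payoff is β·p = 2/5·p, which plays the role of the discount factor.
Cooperation requires 2/5·p ≥ (82−66)/(82−28) = 8/27, hence p ≥ 20/27.

20/27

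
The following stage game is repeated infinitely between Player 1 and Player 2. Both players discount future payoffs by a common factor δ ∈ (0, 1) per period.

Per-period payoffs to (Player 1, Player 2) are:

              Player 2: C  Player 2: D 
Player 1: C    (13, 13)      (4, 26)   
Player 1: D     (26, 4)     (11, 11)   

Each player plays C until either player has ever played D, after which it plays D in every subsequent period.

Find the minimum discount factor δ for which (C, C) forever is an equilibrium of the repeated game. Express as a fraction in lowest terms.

13/15

Under grim trigger the critical discount factor is (T−C)/(T−P) with T = 26, C = 13, P = 11.
δ* = (26−13)/(26−11) = 13/15.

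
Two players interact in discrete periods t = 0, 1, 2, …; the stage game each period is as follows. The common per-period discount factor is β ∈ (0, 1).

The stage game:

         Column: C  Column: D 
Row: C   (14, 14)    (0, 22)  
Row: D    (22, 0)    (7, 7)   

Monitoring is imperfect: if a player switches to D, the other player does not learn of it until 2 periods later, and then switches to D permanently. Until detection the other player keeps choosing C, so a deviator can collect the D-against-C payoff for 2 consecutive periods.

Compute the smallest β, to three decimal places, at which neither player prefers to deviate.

0.730

The best deviation is to choose D for all 2 undetected periods, earning 22 each, then 7 forever once detected.
Deviation value: 22(1−β^2)/(1−β) + 7β^2/(1−β); cooperation value: 14/(1−β).
IC: 14 ≥ 22(1−β^2) + 7β^2 = 22 − 15β^2.
So β^2 ≥ 8/15, giving β ≥ (8/15)^(1/2) ≈ 0.730.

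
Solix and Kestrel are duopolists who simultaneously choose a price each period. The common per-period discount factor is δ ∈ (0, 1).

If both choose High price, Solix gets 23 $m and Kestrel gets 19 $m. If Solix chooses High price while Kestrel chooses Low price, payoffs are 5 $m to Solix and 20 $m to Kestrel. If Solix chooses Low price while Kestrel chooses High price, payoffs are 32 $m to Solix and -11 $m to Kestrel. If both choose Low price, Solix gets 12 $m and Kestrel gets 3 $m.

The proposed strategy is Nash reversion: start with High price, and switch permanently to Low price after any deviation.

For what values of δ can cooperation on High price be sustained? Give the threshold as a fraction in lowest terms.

Solix's threshold: (32−23)/(32−12) = 9/20.
Kestrel's threshold: (20−19)/(20−3) = 1/17.
9/20 > 1/17, so Solix binds and δ* = 9/20.

9/20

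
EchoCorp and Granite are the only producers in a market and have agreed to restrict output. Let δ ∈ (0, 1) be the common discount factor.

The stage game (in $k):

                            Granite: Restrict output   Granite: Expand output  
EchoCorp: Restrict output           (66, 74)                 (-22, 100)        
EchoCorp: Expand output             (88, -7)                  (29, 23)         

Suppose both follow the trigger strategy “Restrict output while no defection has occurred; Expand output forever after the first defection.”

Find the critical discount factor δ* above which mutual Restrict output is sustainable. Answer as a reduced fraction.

22/59

For EchoCorp: deviation gain 88−66 = 22, per-period punishment loss 66−29 = 37. IC gives δ ≥ 22/59.
For Granite: gain 26, loss 51 per period, so δ ≥ 26/77.
The tighter constraint is EchoCorp's, so cooperation needs δ ≥ 22/59.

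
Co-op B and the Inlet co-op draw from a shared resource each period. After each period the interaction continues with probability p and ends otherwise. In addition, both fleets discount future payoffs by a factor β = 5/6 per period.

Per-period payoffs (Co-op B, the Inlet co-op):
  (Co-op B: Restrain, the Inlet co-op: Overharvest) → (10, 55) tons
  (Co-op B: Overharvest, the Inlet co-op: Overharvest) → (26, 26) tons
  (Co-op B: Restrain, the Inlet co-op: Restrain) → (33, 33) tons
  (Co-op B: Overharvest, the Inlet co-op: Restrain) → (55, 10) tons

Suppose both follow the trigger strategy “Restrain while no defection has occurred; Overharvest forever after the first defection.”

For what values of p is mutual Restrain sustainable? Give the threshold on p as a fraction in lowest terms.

132/145

Expected continuation weight on next period's payoff is β·p = 5/6·p, which plays the role of the discount factor.
Cooperation requires 5/6·p ≥ (55−33)/(55−26) = 22/29, hence p ≥ 132/145.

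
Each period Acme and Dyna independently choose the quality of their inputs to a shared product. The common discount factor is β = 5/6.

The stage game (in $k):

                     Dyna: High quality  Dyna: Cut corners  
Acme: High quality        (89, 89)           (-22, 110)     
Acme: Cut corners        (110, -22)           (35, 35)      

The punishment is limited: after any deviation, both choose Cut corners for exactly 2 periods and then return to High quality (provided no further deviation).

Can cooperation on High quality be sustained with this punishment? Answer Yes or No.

A one-shot deviation gives 110 now, then 35 for 2 periods, then back to 89.
Gain from deviating: (110−89) today; loss: (89−35) in each of the next 2 periods.
No-deviation condition: (89−35)(β+…+β^2) ≥ 110−89, i.e. β+…+β^2 ≥ 7/18.
At β = 5/6: β+…+β^2 = 1.5278 ≥ 0.3889.
So cooperation is sustainable.

Yes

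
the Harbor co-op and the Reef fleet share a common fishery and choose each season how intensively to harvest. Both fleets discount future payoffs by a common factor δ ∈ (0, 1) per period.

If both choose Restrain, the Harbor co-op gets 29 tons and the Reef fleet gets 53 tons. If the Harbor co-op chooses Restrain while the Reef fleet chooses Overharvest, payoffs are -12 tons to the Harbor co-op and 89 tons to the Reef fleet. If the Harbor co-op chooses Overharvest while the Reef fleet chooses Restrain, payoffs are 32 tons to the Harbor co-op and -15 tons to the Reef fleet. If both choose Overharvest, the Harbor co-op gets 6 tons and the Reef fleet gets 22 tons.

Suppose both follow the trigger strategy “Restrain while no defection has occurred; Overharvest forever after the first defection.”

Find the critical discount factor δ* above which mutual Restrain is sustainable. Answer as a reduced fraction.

36/67

For the Harbor co-op: deviation gain 32−29 = 3, per-period punishment loss 29−6 = 23. IC gives δ ≥ 3/26.
For the Reef fleet: gain 36, loss 31 per period, so δ ≥ 36/67.
The tighter constraint is the Reef fleet's, so cooperation needs δ ≥ 36/67.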